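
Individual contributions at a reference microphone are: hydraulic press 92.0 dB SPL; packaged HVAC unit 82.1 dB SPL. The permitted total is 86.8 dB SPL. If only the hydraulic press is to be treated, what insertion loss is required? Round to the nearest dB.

7 dB

The untreated sources together contribute 10^(82.1/10) = 1.622e+08, i.e. 82.10 dB SPL.
To meet 86.8 dB SPL overall, the treated hydraulic press may contribute at most 10^(86.8/10) − 1.622e+08 = 3.164e+08, i.e. 85.00 dB SPL.
Required insertion loss = 92.0 − 85.00 = 7.00 dB.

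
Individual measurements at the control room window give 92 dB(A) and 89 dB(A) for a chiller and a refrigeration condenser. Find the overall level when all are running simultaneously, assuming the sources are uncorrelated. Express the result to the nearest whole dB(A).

94 dB(A)

For uncorrelated sources the intensities add, so convert each level to linear form, sum, and take 10·log₁₀ of the total.
Σ 10^(L/10) = 10^(92/10) + 10^(89/10) = 2.379e+09.
L_total = 10·log₁₀(2.379e+09) = 93.76 dB(A).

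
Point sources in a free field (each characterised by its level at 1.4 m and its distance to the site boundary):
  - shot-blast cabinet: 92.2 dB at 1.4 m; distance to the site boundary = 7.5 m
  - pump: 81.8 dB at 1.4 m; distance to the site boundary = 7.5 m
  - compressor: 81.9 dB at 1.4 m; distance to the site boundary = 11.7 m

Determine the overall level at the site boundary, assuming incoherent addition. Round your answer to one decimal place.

Propagate each source to the receiver with L = L_ref − 20·log₁₀(r/r_ref), then add intensities.
shot-blast cabinet: 92.2 − 20·log₁₀(7.5/1.4) = 92.2 − 14.58 = 77.62 dB.
pump: 81.8 − 20·log₁₀(7.5/1.4) = 81.8 − 14.58 = 67.22 dB.
compressor: 81.9 − 20·log₁₀(11.7/1.4) = 81.9 − 18.44 = 63.46 dB.
Σ 10^(L/10) = 6.532e+07 → L_total = 10·log₁₀(6.532e+07) = 78.15 dB.

78.2 dB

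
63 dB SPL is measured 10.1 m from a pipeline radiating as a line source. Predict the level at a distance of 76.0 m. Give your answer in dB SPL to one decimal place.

Line-source attenuation: ΔL = 10·log₁₀(r₂/r₁) = 10·log₁₀(76.0/10.1) = 8.765 dB.
L₂ = 63 − 10·log₁₀(76.0/10.1) = 63 − 8.765 = 54.24 dB SPL.

54.2 dB SPL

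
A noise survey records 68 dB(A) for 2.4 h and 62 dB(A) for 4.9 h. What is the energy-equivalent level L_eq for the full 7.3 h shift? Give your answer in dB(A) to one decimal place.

The energy average is taken in the linear domain: L_eq = 10·log₁₀[(Σ tᵢ·10^(Lᵢ/10))/T], T = 7.3 h.
Σ tᵢ·10^(Lᵢ/10) = 2.4·10^(68/10) + 4.9·10^(62/10) = 2.291e+07.
L_eq = 10·log₁₀(2.291e+07/7.3) = 64.97 dB(A).

65.0 dB(A)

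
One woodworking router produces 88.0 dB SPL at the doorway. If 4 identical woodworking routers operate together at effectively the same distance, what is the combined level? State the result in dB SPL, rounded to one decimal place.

94.0 dB SPL

L_total = L₁ + 10·log₁₀ N for N identical incoherent sources.
L_total = 88.0 + 10·log₁₀(4) = 88.0 + 6.021 = 94.02 dB SPL.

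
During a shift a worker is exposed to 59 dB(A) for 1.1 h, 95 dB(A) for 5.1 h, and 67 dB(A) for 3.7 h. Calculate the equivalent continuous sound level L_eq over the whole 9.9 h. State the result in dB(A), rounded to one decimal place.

Weight each interval's intensity by its duration and average over T = 9.9 h:
Σ tᵢ·10^(Lᵢ/10) = 1.1·10^(59/10) + 5.1·10^(95/10) + 3.7·10^(67/10) = 1.615e+10.
L_eq = 10·log₁₀(1.615e+10/9.9) = 92.12 dB(A).

92.1 dB(A)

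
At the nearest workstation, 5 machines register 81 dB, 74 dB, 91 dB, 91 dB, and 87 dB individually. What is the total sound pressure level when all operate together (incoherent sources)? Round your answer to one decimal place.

For uncorrelated sources the intensities add, so convert each level to linear form, sum, and take 10·log₁₀ of the total.
Σ 10^(L/10) = 10^(81/10) + 10^(74/10) + 10^(91/10) + 10^(91/10) + 10^(87/10) = 3.170e+09.
L_total = 10·log₁₀(3.170e+09) = 95.01 dB.

95.0 dB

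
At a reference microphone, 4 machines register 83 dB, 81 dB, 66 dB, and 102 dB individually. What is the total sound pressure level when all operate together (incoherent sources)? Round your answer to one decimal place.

For uncorrelated sources the intensities add, so convert each level to linear form, sum, and take 10·log₁₀ of the total.
Σ 10^(L/10) = 10^(83/10) + 10^(81/10) + 10^(66/10) + 10^(102/10) = 1.618e+10.
L_total = 10·log₁₀(1.618e+10) = 102.09 dB.

102.1 dB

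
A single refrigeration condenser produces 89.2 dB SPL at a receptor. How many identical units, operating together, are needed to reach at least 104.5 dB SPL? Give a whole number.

N identical sources give L₁ + 10·log₁₀ N, so require 10·log₁₀ N ≥ 104.5 − 89.2 = 15.3 dB.
N ≥ 10^(15.3/10) = 33.884, so N = 34.

34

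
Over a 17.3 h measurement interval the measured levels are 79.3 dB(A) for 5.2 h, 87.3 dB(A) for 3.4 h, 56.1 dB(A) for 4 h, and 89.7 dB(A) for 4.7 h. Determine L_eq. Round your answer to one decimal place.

L_eq = 10·log₁₀[(1/T)·Σ tᵢ·10^(Lᵢ/10)] with T = 17.3 h.
Σ tᵢ·10^(Lᵢ/10) = 5.2·10^(79.3/10) + 3.4·10^(87.3/10) + 4·10^(56.1/10) + 4.7·10^(89.7/10) = 6.656e+09.
L_eq = 10·log₁₀(6.656e+09/17.3) = 85.85 dB(A).

85.9 dB(A)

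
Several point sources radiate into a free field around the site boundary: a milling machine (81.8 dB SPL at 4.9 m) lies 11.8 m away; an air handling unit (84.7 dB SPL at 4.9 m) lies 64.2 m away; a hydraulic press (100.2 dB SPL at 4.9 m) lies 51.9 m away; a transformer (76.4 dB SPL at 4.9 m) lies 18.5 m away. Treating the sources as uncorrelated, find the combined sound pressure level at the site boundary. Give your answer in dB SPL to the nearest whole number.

Propagate each source to the receiver with L = L_ref − 20·log₁₀(r/r_ref), then add intensities.
milling machine: 81.8 − 20·log₁₀(11.8/4.9) = 81.8 − 7.63 = 74.17 dB SPL.
air handling unit: 84.7 − 20·log₁₀(64.2/4.9) = 84.7 − 22.35 = 62.35 dB SPL.
hydraulic press: 100.2 − 20·log₁₀(51.9/4.9) = 100.2 − 20.50 = 79.70 dB SPL.
transformer: 76.4 − 20·log₁₀(18.5/4.9) = 76.4 − 11.54 = 64.86 dB SPL.
Σ 10^(L/10) = 1.242e+08 → L_total = 10·log₁₀(1.242e+08) = 80.94 dB SPL.

81 dB SPL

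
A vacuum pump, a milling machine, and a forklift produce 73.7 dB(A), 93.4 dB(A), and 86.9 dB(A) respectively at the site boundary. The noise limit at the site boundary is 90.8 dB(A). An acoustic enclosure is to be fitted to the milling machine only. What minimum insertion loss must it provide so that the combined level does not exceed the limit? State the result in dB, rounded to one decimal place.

5.0 dB

Everything except the milling machine sums to 10^(73.7/10) + 10^(86.9/10) = 5.132e+08 in linear terms, 87.10 dB(A).
The limit corresponds to 10^(90.8/10) = 1.202e+09; subtracting the fixed part leaves 6.890e+08 for the milling machine, i.e. 88.38 dB(A).
Required insertion loss = 93.4 − 88.38 = 5.02 dB.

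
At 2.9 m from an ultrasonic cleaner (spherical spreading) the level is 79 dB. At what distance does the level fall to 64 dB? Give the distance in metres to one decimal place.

For a point source L₁ − L₂ = 20·log₁₀(r₂/r₁), so r₂ = r₁·10^((L₁−L₂)/20).
r₂ = 2.9·10^((79−64)/20) = 2.9·10^(15.0/20) = 16.31 m.

16.3 m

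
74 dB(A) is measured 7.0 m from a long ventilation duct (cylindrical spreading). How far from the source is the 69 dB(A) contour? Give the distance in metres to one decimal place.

The 5.0 dB drop corresponds to a distance ratio of 10^(5.0/10) for a line source.
r₂ = 7.0·10^((74−69)/10) = 7.0·10^(5.0/10) = 22.14 m.

22.1 m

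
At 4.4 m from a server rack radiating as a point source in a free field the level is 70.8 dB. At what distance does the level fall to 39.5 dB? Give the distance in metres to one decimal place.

Point-source spreading drops the level by 20·log₁₀(r₂/r₁); inverting, r₂/r₁ = 10^(ΔL/20).
r₂ = 4.4·10^((70.8−39.5)/20) = 4.4·10^(31.3/20) = 161.60 m.

161.6 m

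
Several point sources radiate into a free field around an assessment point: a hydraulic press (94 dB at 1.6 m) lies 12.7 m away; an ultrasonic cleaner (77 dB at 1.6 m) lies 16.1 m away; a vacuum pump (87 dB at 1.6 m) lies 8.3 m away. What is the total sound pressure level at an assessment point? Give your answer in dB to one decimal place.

Apply inverse-square spreading to bring every level to the receiver, then sum 10^(L/10).
hydraulic press: 94 − 20·log₁₀(12.7/1.6) = 94 − 17.99 = 76.01 dB.
ultrasonic cleaner: 77 − 20·log₁₀(16.1/1.6) = 77 − 20.05 = 56.95 dB.
vacuum pump: 87 − 20·log₁₀(8.3/1.6) = 87 − 14.30 = 72.70 dB.
Σ 10^(L/10) = 5.899e+07 → L_total = 10·log₁₀(5.899e+07) = 77.71 dB.

77.7 dB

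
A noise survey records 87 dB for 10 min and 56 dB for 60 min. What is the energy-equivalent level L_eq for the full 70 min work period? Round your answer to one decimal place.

78.6 dB

Weight each interval's intensity by its duration and average over T = 70 min:
Σ tᵢ·10^(Lᵢ/10) = 10·10^(87/10) + 60·10^(56/10) = 5.036e+09.
L_eq = 10·log₁₀(5.036e+09/70) = 78.57 dB.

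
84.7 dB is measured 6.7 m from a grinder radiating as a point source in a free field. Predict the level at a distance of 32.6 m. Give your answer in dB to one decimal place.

For a point source, L₂ = L₁ − 20·log₁₀(r₂/r₁).
L₂ = 84.7 − 20·log₁₀(32.6/6.7) = 84.7 − 13.743 = 70.96 dB.

71.0 dB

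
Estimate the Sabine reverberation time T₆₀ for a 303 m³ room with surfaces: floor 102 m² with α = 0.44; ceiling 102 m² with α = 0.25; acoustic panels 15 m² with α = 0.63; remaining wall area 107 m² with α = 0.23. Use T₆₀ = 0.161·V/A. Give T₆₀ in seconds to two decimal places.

A = Σ Sᵢαᵢ = 102·0.44 + 102·0.25 + 15·0.63 + 107·0.23 = 104.44 m².
T₆₀ = 0.161·V/A = 0.161·303/104.44 = 0.467 s.

0.47 s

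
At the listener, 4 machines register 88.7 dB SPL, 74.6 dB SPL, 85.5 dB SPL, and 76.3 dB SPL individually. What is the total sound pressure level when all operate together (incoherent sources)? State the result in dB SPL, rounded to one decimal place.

For uncorrelated sources the intensities add, so convert each level to linear form, sum, and take 10·log₁₀ of the total.
Σ 10^(L/10) = 10^(88.7/10) + 10^(74.6/10) + 10^(85.5/10) + 10^(76.3/10) = 1.168e+09.
L_total = 10·log₁₀(1.168e+09) = 90.67 dB SPL.

90.7 dB SPL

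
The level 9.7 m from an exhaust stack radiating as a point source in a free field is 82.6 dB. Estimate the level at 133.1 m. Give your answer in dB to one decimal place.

Point-source attenuation: ΔL = 20·log₁₀(r₂/r₁) = 20·log₁₀(133.1/9.7) = 22.748 dB.
L₂ = 82.6 − 20·log₁₀(133.1/9.7) = 82.6 − 22.748 = 59.85 dB.

59.9 dB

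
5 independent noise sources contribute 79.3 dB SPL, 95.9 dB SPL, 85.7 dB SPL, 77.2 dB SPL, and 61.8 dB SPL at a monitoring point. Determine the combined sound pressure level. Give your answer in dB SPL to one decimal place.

Incoherent sources combine by intensity addition: L_total = 10·log₁₀(Σ 10^(L_i/10)).
Σ 10^(L/10) = 10^(79.3/10) + 10^(95.9/10) + 10^(85.7/10) + 10^(77.2/10) + 10^(61.8/10) = 4.401e+09.
L_total = 10·log₁₀(4.401e+09) = 96.44 dB SPL.

96.4 dB SPL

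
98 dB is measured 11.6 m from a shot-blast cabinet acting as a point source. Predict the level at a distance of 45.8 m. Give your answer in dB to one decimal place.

Point-source attenuation: ΔL = 20·log₁₀(r₂/r₁) = 20·log₁₀(45.8/11.6) = 11.928 dB.
L₂ = 98 − 20·log₁₀(45.8/11.6) = 98 − 11.928 = 86.07 dB.

86.1 dB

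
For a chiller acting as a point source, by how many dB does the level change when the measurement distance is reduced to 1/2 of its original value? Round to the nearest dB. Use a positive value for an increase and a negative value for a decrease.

Point-source spreading: ΔL = −20·log₁₀(r₂/r₁).
ΔL = −20·log₁₀(0.5) = +6.02 dB.

+6 dB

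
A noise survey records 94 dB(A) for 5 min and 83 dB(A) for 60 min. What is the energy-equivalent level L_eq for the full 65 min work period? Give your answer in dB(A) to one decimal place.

85.8 dB(A)

Weight each interval's intensity by its duration and average over T = 65 min:
Σ tᵢ·10^(Lᵢ/10) = 5·10^(94/10) + 60·10^(83/10) = 2.453e+10.
L_eq = 10·log₁₀(2.453e+10/65) = 85.77 dB(A).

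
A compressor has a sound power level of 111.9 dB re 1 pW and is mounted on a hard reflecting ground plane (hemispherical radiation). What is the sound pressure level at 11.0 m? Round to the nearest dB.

L_p = L_w − 10·log₁₀(2π·r²) with r = 11.0 m.
2π·r² = 760.3 m², 10·log₁₀ of that is 28.810 dB.
L_p = 111.9 − 28.810 = 83.09 dB.

83 dB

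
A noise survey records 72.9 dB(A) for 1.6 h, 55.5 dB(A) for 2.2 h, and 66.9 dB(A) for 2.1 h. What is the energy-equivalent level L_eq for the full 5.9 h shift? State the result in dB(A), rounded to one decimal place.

L_eq = 10·log₁₀[(1/T)·Σ tᵢ·10^(Lᵢ/10)] with T = 5.9 h.
Σ tᵢ·10^(Lᵢ/10) = 1.6·10^(72.9/10) + 2.2·10^(55.5/10) + 2.1·10^(66.9/10) = 4.226e+07.
L_eq = 10·log₁₀(4.226e+07/5.9) = 68.55 dB(A).

68.6 dB(A)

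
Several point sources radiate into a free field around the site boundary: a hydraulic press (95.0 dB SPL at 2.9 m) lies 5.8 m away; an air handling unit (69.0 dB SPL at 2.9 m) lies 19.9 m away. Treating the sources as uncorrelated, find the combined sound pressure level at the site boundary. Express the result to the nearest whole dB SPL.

Propagate each source to the receiver with L = L_ref − 20·log₁₀(r/r_ref), then add intensities.
hydraulic press: 95.0 − 20·log₁₀(5.8/2.9) = 95.0 − 6.02 = 88.98 dB SPL.
air handling unit: 69.0 − 20·log₁₀(19.9/2.9) = 69.0 − 16.73 = 52.27 dB SPL.
Σ 10^(L/10) = 7.907e+08 → L_total = 10·log₁₀(7.907e+08) = 88.98 dB SPL.

89 dB SPL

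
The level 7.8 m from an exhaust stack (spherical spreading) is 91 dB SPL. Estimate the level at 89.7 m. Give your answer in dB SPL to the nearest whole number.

Spherical spreading from a point source gives a 20·log₁₀(r₂/r₁) drop.
L₂ = 91 − 20·log₁₀(89.7/7.8) = 91 − 21.214 = 69.79 dB SPL.

70 dB SPL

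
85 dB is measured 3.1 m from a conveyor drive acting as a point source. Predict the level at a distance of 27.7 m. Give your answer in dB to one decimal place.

Point-source attenuation: ΔL = 20·log₁₀(r₂/r₁) = 20·log₁₀(27.7/3.1) = 19.022 dB.
L₂ = 85 − 20·log₁₀(27.7/3.1) = 85 − 19.022 = 65.98 dB.

66.0 dB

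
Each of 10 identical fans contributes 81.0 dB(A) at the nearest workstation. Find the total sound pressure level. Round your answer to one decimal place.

91.0 dB(A)

L_total = L₁ + 10·log₁₀ N for N identical incoherent sources.
L_total = 81.0 + 10·log₁₀(10) = 81.0 + 10.000 = 91.00 dB(A).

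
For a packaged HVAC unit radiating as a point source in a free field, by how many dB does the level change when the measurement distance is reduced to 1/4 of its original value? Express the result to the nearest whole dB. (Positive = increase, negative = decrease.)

A point source loses 6 dB per doubling of distance; generally ΔL = −20·log₁₀(r₂/r₁).
ΔL = −20·log₁₀(0.25) = +12.04 dB.

+12 dB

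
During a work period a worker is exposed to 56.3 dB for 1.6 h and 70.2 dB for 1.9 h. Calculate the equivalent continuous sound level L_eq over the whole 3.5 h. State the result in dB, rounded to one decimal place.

67.7 dB

Weight each interval's intensity by its duration and average over T = 3.5 h:
Σ tᵢ·10^(Lᵢ/10) = 1.6·10^(56.3/10) + 1.9·10^(70.2/10) = 2.058e+07.
L_eq = 10·log₁₀(2.058e+07/3.5) = 67.69 dB.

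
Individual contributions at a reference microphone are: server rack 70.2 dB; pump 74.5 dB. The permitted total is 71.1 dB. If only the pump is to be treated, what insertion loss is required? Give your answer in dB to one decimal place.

Everything except the pump sums to 10^(70.2/10) = 1.047e+07 in linear terms, 70.20 dB.
To meet 71.1 dB overall, the treated pump may contribute at most 10^(71.1/10) − 1.047e+07 = 2.411e+06, i.e. 63.82 dB.
Required insertion loss = 74.5 − 63.82 = 10.68 dB.

10.7 dB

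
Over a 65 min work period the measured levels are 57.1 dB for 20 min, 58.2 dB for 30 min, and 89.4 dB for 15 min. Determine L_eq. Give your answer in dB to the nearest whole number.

83 dB

The energy average is taken in the linear domain: L_eq = 10·log₁₀[(Σ tᵢ·10^(Lᵢ/10))/T], T = 65 min.
Σ tᵢ·10^(Lᵢ/10) = 20·10^(57.1/10) + 30·10^(58.2/10) + 15·10^(89.4/10) = 1.309e+10.
L_eq = 10·log₁₀(1.309e+10/65) = 83.04 dB.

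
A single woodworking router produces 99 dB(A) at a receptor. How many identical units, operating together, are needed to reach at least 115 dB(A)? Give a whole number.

40

The shortfall is 115 − 99 = 16.0 dB, and N units add 10·log₁₀ N, so need 10·log₁₀ N ≥ 16.0.
N ≥ 10^(16.0/10) = 39.811, so N = 40.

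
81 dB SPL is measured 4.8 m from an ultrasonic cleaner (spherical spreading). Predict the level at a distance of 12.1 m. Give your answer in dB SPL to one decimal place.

Point-source attenuation: ΔL = 20·log₁₀(r₂/r₁) = 20·log₁₀(12.1/4.8) = 8.031 dB.
L₂ = 81 − 20·log₁₀(12.1/4.8) = 81 − 8.031 = 72.97 dB SPL.

73.0 dB SPL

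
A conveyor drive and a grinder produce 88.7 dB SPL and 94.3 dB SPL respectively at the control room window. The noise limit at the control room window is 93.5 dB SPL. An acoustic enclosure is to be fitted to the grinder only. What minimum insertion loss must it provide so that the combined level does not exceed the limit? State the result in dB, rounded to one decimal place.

2.5 dB

Fixed contribution from the other source: Σ 10^(L/10) = 10^(88.7/10) = 7.413e+08 (88.70 dB SPL).
To meet 93.5 dB SPL overall, the treated grinder may contribute at most 10^(93.5/10) − 7.413e+08 = 1.497e+09, i.e. 91.75 dB SPL.
So the grinder must be reduced from 94.3 to 91.75 dB SPL: IL = 2.55 dB.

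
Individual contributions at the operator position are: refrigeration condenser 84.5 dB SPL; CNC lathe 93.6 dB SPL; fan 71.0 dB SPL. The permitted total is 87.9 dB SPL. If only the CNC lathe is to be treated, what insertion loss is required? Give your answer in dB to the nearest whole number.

9 dB

Fixed contribution from the other sources: Σ 10^(L/10) = 10^(84.5/10) + 10^(71.0/10) = 2.944e+08 (84.69 dB SPL).
The limit corresponds to 10^(87.9/10) = 6.166e+08; subtracting the fixed part leaves 3.222e+08 for the CNC lathe, i.e. 85.08 dB SPL.
So the CNC lathe must be reduced from 93.6 to 85.08 dB SPL: IL = 8.52 dB.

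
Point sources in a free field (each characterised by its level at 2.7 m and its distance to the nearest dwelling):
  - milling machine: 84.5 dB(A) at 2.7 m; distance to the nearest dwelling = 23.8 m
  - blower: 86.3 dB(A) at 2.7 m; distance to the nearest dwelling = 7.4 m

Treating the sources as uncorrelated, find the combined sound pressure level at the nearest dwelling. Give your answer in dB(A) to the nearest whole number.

78 dB(A)

Propagate each source to the receiver with L = L_ref − 20·log₁₀(r/r_ref), then add intensities.
milling machine: 84.5 − 20·log₁₀(23.8/2.7) = 84.5 − 18.90 = 65.60 dB(A).
blower: 86.3 − 20·log₁₀(7.4/2.7) = 86.3 − 8.76 = 77.54 dB(A).
Σ 10^(L/10) = 6.042e+07 → L_total = 10·log₁₀(6.042e+07) = 77.81 dB(A).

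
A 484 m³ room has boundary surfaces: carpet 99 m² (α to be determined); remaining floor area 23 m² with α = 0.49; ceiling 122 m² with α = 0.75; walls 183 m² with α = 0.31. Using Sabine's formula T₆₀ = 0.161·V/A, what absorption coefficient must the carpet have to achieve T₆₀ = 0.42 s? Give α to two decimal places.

0.26

A = 0.161·V/T₆₀ = 0.161·484/0.42 = 185.53 m² sabins.
Absorption from the other surfaces = 23·0.49 + 122·0.75 + 183·0.31 = 159.50 m², so the carpet must supply 26.03 m² over 99 m².
α = 26.03/99 = 0.263.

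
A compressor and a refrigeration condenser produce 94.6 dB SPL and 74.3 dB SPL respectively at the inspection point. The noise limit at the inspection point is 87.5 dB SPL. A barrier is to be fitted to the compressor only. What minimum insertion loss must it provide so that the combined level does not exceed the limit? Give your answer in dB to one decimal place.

7.3 dB

The untreated sources together contribute 10^(74.3/10) = 2.692e+07, i.e. 74.30 dB SPL.
The limit corresponds to 10^(87.5/10) = 5.623e+08; subtracting the fixed part leaves 5.354e+08 for the compressor, i.e. 87.29 dB SPL.
Required insertion loss = 94.6 − 87.29 = 7.31 dB.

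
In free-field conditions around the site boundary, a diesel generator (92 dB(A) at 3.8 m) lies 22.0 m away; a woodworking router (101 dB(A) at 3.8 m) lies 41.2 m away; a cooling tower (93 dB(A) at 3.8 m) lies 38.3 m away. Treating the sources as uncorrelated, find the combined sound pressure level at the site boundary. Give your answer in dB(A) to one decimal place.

First find each source's level at the receiver (point-source: −20·log₁₀(r/r_ref)), then combine on an intensity basis.
diesel generator: 92 − 20·log₁₀(22.0/3.8) = 92 − 15.25 = 76.75 dB(A).
woodworking router: 101 − 20·log₁₀(41.2/3.8) = 101 − 20.70 = 80.30 dB(A).
cooling tower: 93 − 20·log₁₀(38.3/3.8) = 93 − 20.07 = 72.93 dB(A).
Σ 10^(L/10) = 1.740e+08 → L_total = 10·log₁₀(1.740e+08) = 82.41 dB(A).

82.4 dB(A)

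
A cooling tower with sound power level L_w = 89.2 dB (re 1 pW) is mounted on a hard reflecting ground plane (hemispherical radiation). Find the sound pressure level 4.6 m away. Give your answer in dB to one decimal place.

Free-field hemispherical radiation: L_p = L_w − 10·log₁₀(2π·r²), r = 4.6 m.
2π·r² = 133 m², 10·log₁₀ of that is 21.237 dB.
L_p = 89.2 − 21.237 = 67.96 dB.

68.0 dB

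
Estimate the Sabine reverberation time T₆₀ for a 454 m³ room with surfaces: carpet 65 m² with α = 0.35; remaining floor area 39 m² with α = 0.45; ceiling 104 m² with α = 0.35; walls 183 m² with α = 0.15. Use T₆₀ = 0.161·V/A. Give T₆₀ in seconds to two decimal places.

0.70 s

A = Σ Sᵢαᵢ = 65·0.35 + 39·0.45 + 104·0.35 + 183·0.15 = 104.15 m².
T₆₀ = 0.161·V/A = 0.161·454/104.15 = 0.702 s.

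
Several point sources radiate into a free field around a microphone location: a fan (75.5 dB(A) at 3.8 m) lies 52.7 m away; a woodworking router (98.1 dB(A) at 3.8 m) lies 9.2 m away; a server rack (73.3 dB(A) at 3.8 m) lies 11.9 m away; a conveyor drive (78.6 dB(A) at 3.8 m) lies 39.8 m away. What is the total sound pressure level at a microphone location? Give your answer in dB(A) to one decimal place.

90.4 dB(A)

Apply inverse-square spreading to bring every level to the receiver, then sum 10^(L/10).
fan: 75.5 − 20·log₁₀(52.7/3.8) = 75.5 − 22.84 = 52.66 dB(A).
woodworking router: 98.1 − 20·log₁₀(9.2/3.8) = 98.1 − 7.68 = 90.42 dB(A).
server rack: 73.3 − 20·log₁₀(11.9/3.8) = 73.3 − 9.92 = 63.38 dB(A).
conveyor drive: 78.6 − 20·log₁₀(39.8/3.8) = 78.6 − 20.40 = 58.20 dB(A).
Σ 10^(L/10) = 1.105e+09 → L_total = 10·log₁₀(1.105e+09) = 90.43 dB(A).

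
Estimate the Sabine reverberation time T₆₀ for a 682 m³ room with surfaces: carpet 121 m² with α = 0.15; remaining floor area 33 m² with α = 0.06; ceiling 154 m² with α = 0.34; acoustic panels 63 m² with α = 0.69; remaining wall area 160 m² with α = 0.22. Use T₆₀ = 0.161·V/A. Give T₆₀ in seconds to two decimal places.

0.73 s

Summing Sᵢαᵢ: 121·0.15 + 33·0.06 + 154·0.34 + 63·0.69 + 160·0.22 = 151.16 m².
T₆₀ = 0.161·V/A = 0.161·682/151.16 = 0.726 s.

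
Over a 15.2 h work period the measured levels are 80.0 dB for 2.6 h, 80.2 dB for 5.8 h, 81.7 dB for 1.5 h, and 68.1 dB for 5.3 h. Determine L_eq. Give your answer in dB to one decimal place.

78.7 dB

The energy average is taken in the linear domain: L_eq = 10·log₁₀[(Σ tᵢ·10^(Lᵢ/10))/T], T = 15.2 h.
Σ tᵢ·10^(Lᵢ/10) = 2.6·10^(80.0/10) + 5.8·10^(80.2/10) + 1.5·10^(81.7/10) + 5.3·10^(68.1/10) = 1.123e+09.
L_eq = 10·log₁₀(1.123e+09/15.2) = 78.69 dB.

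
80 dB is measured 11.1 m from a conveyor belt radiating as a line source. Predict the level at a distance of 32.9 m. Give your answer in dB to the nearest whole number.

For a line source, L₂ = L₁ − 10·log₁₀(r₂/r₁).
L₂ = 80 − 10·log₁₀(32.9/11.1) = 80 − 4.719 = 75.28 dB.

75 dB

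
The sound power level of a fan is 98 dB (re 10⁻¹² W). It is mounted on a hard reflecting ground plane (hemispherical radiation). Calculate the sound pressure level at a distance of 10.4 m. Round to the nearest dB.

70 dB

The power spreads over a hemisphere of area 2π·r², so L_p = L_w − 10·log₁₀(2π·r²).
2π·r² = 679.6 m², 10·log₁₀ of that is 28.322 dB.
L_p = 98 − 28.322 = 69.68 dB.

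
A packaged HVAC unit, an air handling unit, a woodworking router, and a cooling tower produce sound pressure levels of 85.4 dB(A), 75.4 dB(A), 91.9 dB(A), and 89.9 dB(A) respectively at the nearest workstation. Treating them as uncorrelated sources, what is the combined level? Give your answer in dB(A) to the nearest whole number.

95 dB(A)

Incoherent sources combine by intensity addition: L_total = 10·log₁₀(Σ 10^(L_i/10)).
Σ 10^(L/10) = 10^(85.4/10) + 10^(75.4/10) + 10^(91.9/10) + 10^(89.9/10) = 2.907e+09.
L_total = 10·log₁₀(2.907e+09) = 94.64 dB(A).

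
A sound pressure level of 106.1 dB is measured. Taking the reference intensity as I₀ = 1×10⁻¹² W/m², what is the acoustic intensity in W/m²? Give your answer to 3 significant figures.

L = 10·log₁₀(I/I₀) ⇒ I = I₀·10^(L/10) = 10⁻¹² × 10^10.61.

0.0407 W/m²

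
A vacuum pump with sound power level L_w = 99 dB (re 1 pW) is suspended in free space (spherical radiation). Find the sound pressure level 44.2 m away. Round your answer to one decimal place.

55.1 dB

Free-field spherical radiation: L_p = L_w − 10·log₁₀(4π·r²), r = 44.2 m.
4π·r² = 2.455e+04 m², 10·log₁₀ of that is 43.901 dB.
L_p = 99 − 43.901 = 55.10 dB.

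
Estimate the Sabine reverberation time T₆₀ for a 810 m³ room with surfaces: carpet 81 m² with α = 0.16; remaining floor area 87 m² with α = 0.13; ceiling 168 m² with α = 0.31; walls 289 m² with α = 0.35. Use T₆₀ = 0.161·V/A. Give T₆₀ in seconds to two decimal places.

A = Σ Sᵢαᵢ = 81·0.16 + 87·0.13 + 168·0.31 + 289·0.35 = 177.50 m².
T₆₀ = 0.161·V/A = 0.161·810/177.50 = 0.735 s.

0.73 s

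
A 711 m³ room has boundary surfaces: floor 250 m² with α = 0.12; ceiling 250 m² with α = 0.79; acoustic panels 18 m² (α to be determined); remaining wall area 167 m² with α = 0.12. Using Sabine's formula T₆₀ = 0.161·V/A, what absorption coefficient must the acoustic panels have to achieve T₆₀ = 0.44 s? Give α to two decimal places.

From T₆₀ = 0.161·V/A, the target T₆₀ = 0.44 s needs A = 0.161·711/0.44 = 260.16 m².
Absorption from the other surfaces = 250·0.12 + 250·0.79 + 167·0.12 = 247.54 m², so the acoustic panels must supply 12.62 m² over 18 m².
α = 12.62/18 = 0.701.

0.70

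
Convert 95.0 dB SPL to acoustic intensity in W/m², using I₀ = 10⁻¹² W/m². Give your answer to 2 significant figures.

0.0032 W/m²

I/I₀ = 10^(95.0/10) = 3.162e+09, so I = 3.162e+09 × 10⁻¹² W/m².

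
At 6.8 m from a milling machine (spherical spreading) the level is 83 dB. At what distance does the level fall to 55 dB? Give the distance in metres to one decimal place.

170.8 m

For a point source L₁ − L₂ = 20·log₁₀(r₂/r₁), so r₂ = r₁·10^((L₁−L₂)/20).
r₂ = 6.8·10^((83−55)/20) = 6.8·10^(28.0/20) = 170.81 m.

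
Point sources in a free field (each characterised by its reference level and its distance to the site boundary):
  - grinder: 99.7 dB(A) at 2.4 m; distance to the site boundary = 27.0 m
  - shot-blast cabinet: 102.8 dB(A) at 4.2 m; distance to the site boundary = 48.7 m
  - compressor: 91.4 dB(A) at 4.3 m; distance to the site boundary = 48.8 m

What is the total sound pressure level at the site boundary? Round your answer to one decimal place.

Propagate each source to the receiver with L = L_ref − 20·log₁₀(r/r_ref), then add intensities.
grinder: 99.7 − 20·log₁₀(27.0/2.4) = 99.7 − 21.02 = 78.68 dB(A).
shot-blast cabinet: 102.8 − 20·log₁₀(48.7/4.2) = 102.8 − 21.29 = 81.51 dB(A).
compressor: 91.4 − 20·log₁₀(48.8/4.3) = 91.4 − 21.10 = 70.30 dB(A).
Σ 10^(L/10) = 2.262e+08 → L_total = 10·log₁₀(2.262e+08) = 83.54 dB(A).

83.5 dB(A)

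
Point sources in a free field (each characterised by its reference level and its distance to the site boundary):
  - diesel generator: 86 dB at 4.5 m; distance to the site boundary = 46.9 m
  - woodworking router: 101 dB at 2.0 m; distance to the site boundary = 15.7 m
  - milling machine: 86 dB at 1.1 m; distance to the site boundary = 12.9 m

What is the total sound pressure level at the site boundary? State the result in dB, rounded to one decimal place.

83.2 dB

Apply inverse-square spreading to bring every level to the receiver, then sum 10^(L/10).
diesel generator: 86 − 20·log₁₀(46.9/4.5) = 86 − 20.36 = 65.64 dB.
woodworking router: 101 − 20·log₁₀(15.7/2.0) = 101 − 17.90 = 83.10 dB.
milling machine: 86 − 20·log₁₀(12.9/1.1) = 86 − 21.38 = 64.62 dB.
Σ 10^(L/10) = 2.109e+08 → L_total = 10·log₁₀(2.109e+08) = 83.24 dB.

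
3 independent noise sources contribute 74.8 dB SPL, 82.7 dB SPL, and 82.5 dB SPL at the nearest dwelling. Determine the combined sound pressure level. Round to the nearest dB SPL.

86 dB SPL

Incoherent sources combine by intensity addition: L_total = 10·log₁₀(Σ 10^(L_i/10)).
Σ 10^(L/10) = 10^(74.8/10) + 10^(82.7/10) + 10^(82.5/10) = 3.942e+08.
L_total = 10·log₁₀(3.942e+08) = 85.96 dB SPL.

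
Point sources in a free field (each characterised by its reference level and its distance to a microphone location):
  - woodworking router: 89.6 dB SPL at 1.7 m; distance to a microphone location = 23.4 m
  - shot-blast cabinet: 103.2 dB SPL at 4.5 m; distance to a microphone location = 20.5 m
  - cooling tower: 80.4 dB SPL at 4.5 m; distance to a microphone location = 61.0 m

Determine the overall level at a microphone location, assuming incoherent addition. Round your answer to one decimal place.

Propagate each source to the receiver with L = L_ref − 20·log₁₀(r/r_ref), then add intensities.
woodworking router: 89.6 − 20·log₁₀(23.4/1.7) = 89.6 − 22.78 = 66.82 dB SPL.
shot-blast cabinet: 103.2 − 20·log₁₀(20.5/4.5) = 103.2 − 13.17 = 90.03 dB SPL.
cooling tower: 80.4 − 20·log₁₀(61.0/4.5) = 80.4 − 22.64 = 57.76 dB SPL.
Σ 10^(L/10) = 1.012e+09 → L_total = 10·log₁₀(1.012e+09) = 90.05 dB SPL.

90.1 dB SPL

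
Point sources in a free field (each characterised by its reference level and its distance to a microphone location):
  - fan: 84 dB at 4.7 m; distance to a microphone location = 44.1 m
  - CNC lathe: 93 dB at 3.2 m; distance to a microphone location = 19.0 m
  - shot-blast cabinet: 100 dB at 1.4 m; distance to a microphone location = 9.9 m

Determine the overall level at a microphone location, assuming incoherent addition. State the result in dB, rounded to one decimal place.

First find each source's level at the receiver (point-source: −20·log₁₀(r/r_ref)), then combine on an intensity basis.
fan: 84 − 20·log₁₀(44.1/4.7) = 84 − 19.45 = 64.55 dB.
CNC lathe: 93 − 20·log₁₀(19.0/3.2) = 93 − 15.47 = 77.53 dB.
shot-blast cabinet: 100 − 20·log₁₀(9.9/1.4) = 100 − 16.99 = 83.01 dB.
Σ 10^(L/10) = 2.594e+08 → L_total = 10·log₁₀(2.594e+08) = 84.14 dB.

84.1 dB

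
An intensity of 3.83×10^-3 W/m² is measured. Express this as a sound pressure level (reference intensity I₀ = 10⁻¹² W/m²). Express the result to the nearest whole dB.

96 dB

Dividing by I₀ shifts the exponent by 12: I/I₀ = 3.83×10^9.
L = 10·(0.5832 + 9) = 95.83 dB.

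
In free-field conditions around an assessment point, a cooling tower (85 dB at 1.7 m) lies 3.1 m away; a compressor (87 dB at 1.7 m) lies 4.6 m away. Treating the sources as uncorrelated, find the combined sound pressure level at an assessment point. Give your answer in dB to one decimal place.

First find each source's level at the receiver (point-source: −20·log₁₀(r/r_ref)), then combine on an intensity basis.
cooling tower: 85 − 20·log₁₀(3.1/1.7) = 85 − 5.22 = 79.78 dB.
compressor: 87 − 20·log₁₀(4.6/1.7) = 87 − 8.65 = 78.35 dB.
Σ 10^(L/10) = 1.636e+08 → L_total = 10·log₁₀(1.636e+08) = 82.14 dB.

82.1 dB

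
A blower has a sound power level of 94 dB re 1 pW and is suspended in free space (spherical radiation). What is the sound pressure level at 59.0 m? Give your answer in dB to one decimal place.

Free-field spherical radiation: L_p = L_w − 10·log₁₀(4π·r²), r = 59.0 m.
4π·r² = 4.374e+04 m², 10·log₁₀ of that is 46.409 dB.
L_p = 94 − 46.409 = 47.59 dB.

47.6 dB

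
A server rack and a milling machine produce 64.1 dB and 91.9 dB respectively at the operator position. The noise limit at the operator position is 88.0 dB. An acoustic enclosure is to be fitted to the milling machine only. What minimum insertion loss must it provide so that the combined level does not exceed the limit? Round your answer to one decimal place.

3.9 dB

Everything except the milling machine sums to 10^(64.1/10) = 2.570e+06 in linear terms, 64.10 dB.
The limit corresponds to 10^(88.0/10) = 6.310e+08; subtracting the fixed part leaves 6.284e+08 for the milling machine, i.e. 87.98 dB.
Required insertion loss = 91.9 − 87.98 = 3.92 dB.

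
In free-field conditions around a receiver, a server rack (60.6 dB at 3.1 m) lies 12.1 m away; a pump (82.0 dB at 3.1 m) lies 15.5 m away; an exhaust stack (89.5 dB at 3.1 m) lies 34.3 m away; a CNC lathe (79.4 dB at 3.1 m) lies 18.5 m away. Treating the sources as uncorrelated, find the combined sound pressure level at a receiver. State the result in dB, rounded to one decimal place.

72.1 dB

First find each source's level at the receiver (point-source: −20·log₁₀(r/r_ref)), then combine on an intensity basis.
server rack: 60.6 − 20·log₁₀(12.1/3.1) = 60.6 − 11.83 = 48.77 dB.
pump: 82.0 − 20·log₁₀(15.5/3.1) = 82.0 − 13.98 = 68.02 dB.
exhaust stack: 89.5 − 20·log₁₀(34.3/3.1) = 89.5 − 20.88 = 68.62 dB.
CNC lathe: 79.4 − 20·log₁₀(18.5/3.1) = 79.4 − 15.52 = 63.88 dB.
Σ 10^(L/10) = 1.614e+07 → L_total = 10·log₁₀(1.614e+07) = 72.08 dB.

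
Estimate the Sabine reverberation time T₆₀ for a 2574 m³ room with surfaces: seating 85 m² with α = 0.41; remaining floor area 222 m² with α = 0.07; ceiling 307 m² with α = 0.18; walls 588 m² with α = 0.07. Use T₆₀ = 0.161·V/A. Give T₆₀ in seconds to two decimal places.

Total absorption A = 85·0.41 + 222·0.07 + 307·0.18 + 588·0.07 = 146.81 m² sabins.
T₆₀ = 0.161 × 2574 / 146.81 = 2.823 s.

2.82 s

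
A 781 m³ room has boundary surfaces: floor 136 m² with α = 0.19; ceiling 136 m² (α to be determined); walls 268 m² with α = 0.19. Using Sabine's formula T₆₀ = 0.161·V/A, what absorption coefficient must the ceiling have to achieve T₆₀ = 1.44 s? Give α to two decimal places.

Required total absorption A = 0.161·781/1.44 = 87.32 m².
Absorption from the other surfaces = 136·0.19 + 268·0.19 = 76.76 m², so the ceiling must supply 10.56 m² over 136 m².
α = 10.56/136 = 0.078.

0.08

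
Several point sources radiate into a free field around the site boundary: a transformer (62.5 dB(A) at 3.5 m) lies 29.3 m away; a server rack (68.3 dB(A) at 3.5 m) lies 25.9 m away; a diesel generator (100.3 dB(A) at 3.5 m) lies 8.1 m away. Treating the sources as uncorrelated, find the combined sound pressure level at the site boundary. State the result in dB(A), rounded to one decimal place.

93.0 dB(A)

Apply inverse-square spreading to bring every level to the receiver, then sum 10^(L/10).
transformer: 62.5 − 20·log₁₀(29.3/3.5) = 62.5 − 18.46 = 44.04 dB(A).
server rack: 68.3 − 20·log₁₀(25.9/3.5) = 68.3 − 17.38 = 50.92 dB(A).
diesel generator: 100.3 − 20·log₁₀(8.1/3.5) = 100.3 − 7.29 = 93.01 dB(A).
Σ 10^(L/10) = 2.001e+09 → L_total = 10·log₁₀(2.001e+09) = 93.01 dB(A).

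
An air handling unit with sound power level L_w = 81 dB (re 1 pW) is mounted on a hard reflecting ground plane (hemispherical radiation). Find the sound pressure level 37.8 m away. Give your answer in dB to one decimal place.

L_p = L_w − 10·log₁₀(2π·r²) with r = 37.8 m.
2π·r² = 8978 m², 10·log₁₀ of that is 39.532 dB.
L_p = 81 − 39.532 = 41.47 dB.

41.5 dB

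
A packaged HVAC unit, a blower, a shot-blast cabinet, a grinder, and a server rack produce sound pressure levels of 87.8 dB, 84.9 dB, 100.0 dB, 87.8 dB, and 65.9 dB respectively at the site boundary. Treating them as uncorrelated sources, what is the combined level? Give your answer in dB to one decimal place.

Incoherent sources combine by intensity addition: L_total = 10·log₁₀(Σ 10^(L_i/10)).
Σ 10^(L/10) = 10^(87.8/10) + 10^(84.9/10) + 10^(100.0/10) + 10^(87.8/10) + 10^(65.9/10) = 1.152e+10.
L_total = 10·log₁₀(1.152e+10) = 100.61 dB.

100.6 dB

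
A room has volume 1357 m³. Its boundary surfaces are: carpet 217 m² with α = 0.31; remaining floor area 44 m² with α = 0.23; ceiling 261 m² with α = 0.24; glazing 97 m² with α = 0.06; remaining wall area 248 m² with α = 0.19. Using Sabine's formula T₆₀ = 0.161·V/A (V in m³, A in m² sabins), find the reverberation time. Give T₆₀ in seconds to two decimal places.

Total absorption A = 217·0.31 + 44·0.23 + 261·0.24 + 97·0.06 + 248·0.19 = 192.97 m² sabins.
T₆₀ = 0.161·V/A = 0.161·1357/192.97 = 1.132 s.

1.13 s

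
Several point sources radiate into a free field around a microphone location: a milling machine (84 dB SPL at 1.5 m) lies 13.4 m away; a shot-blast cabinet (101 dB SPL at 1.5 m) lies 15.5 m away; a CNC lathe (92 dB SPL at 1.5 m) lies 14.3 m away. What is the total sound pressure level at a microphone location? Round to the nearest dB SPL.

81 dB SPL

First find each source's level at the receiver (point-source: −20·log₁₀(r/r_ref)), then combine on an intensity basis.
milling machine: 84 − 20·log₁₀(13.4/1.5) = 84 − 19.02 = 64.98 dB SPL.
shot-blast cabinet: 101 − 20·log₁₀(15.5/1.5) = 101 − 20.28 = 80.72 dB SPL.
CNC lathe: 92 − 20·log₁₀(14.3/1.5) = 92 − 19.58 = 72.42 dB SPL.
Σ 10^(L/10) = 1.385e+08 → L_total = 10·log₁₀(1.385e+08) = 81.41 dB SPL.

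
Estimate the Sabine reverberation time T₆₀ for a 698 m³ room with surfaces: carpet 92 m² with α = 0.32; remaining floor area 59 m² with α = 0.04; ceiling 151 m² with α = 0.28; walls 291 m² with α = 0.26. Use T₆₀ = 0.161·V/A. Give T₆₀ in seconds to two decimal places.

A = Σ Sᵢαᵢ = 92·0.32 + 59·0.04 + 151·0.28 + 291·0.26 = 149.74 m².
T₆₀ = 0.161 × 698 / 149.74 = 0.750 s.

0.75 s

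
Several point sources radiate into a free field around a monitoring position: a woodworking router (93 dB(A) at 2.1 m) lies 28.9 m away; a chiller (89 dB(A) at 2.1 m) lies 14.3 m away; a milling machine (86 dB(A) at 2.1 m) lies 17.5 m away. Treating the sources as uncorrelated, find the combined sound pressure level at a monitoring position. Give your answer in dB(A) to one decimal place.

75.2 dB(A)

First find each source's level at the receiver (point-source: −20·log₁₀(r/r_ref)), then combine on an intensity basis.
woodworking router: 93 − 20·log₁₀(28.9/2.1) = 93 − 22.77 = 70.23 dB(A).
chiller: 89 − 20·log₁₀(14.3/2.1) = 89 − 16.66 = 72.34 dB(A).
milling machine: 86 − 20·log₁₀(17.5/2.1) = 86 − 18.42 = 67.58 dB(A).
Σ 10^(L/10) = 3.340e+07 → L_total = 10·log₁₀(3.340e+07) = 75.24 dB(A).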